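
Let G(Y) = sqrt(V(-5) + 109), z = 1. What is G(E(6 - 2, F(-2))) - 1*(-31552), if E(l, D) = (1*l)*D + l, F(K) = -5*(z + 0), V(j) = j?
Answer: 31552 + 2*sqrt(26) ≈ 31562.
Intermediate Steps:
F(K) = -5 (F(K) = -5*(1 + 0) = -5*1 = -5)
E(l, D) = l + D*l (E(l, D) = l*D + l = D*l + l = l + D*l)
G(Y) = 2*sqrt(26) (G(Y) = sqrt(-5 + 109) = sqrt(104) = 2*sqrt(26))
G(E(6 - 2, F(-2))) - 1*(-31552) = 2*sqrt(26) - 1*(-31552) = 2*sqrt(26) + 31552 = 31552 + 2*sqrt(26)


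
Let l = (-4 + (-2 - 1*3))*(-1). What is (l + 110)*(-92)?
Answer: -10948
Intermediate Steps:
l = 9 (l = (-4 + (-2 - 3))*(-1) = (-4 - 5)*(-1) = -9*(-1) = 9)
(l + 110)*(-92) = (9 + 110)*(-92) = 119*(-92) = -10948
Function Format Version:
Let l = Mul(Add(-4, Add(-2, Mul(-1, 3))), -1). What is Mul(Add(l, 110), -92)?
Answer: -10948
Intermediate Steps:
l = 9 (l = Mul(Add(-4, Add(-2, -3)), -1) = Mul(Add(-4, -5), -1) = Mul(-9, -1) = 9)
Mul(Add(l, 110), -92) = Mul(Add(9, 110), -92) = Mul(119, -92) = -10948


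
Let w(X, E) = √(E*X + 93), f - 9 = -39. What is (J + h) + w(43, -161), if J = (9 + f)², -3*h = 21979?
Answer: -20656/3 + I*√6830 ≈ -6885.3 + 82.644*I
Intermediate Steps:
f = -30 (f = 9 - 39 = -30)
h = -21979/3 (h = -⅓*21979 = -21979/3 ≈ -7326.3)
w(X, E) = √(93 + E*X)
J = 441 (J = (9 - 30)² = (-21)² = 441)
(J + h) + w(43, -161) = (441 - 21979/3) + √(93 - 161*43) = -20656/3 + √(93 - 6923) = -20656/3 + √(-6830) = -20656/3 + I*√6830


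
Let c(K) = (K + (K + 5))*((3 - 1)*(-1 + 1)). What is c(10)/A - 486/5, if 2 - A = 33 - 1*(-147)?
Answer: -486/5 ≈ -97.200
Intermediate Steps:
A = -178 (A = 2 - (33 - 1*(-147)) = 2 - (33 + 147) = 2 - 1*180 = 2 - 180 = -178)
c(K) = 0 (c(K) = (K + (5 + K))*(2*0) = (5 + 2*K)*0 = 0)
c(10)/A - 486/5 = 0/(-178) - 486/5 = 0*(-1/178) - 486*⅕ = 0 - 486/5 = -486/5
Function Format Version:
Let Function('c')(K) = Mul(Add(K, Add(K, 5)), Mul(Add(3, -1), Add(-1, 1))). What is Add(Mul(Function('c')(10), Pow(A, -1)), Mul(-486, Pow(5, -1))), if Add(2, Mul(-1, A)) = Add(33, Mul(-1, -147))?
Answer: Rational(-486, 5) ≈ -97.200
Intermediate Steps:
A = -178 (A = Add(2, Mul(-1, Add(33, Mul(-1, -147)))) = Add(2, Mul(-1, Add(33, 147))) = Add(2, Mul(-1, 180)) = Add(2, -180) = -178)
Function('c')(K) = 0 (Function('c')(K) = Mul(Add(K, Add(5, K)), Mul(2, 0)) = Mul(Add(5, Mul(2, K)), 0) = 0)
Add(Mul(Function('c')(10), Pow(A, -1)), Mul(-486, Pow(5, -1))) = Add(Mul(0, Pow(-178, -1)), Mul(-486, Pow(5, -1))) = Add(Mul(0, Rational(-1, 178)), Mul(-486, Rational(1, 5))) = Add(0, Rational(-486, 5)) = Rational(-486, 5)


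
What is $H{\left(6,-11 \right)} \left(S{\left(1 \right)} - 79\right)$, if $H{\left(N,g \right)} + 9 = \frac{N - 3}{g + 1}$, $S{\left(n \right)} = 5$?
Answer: $\frac{3441}{5} \approx 688.2$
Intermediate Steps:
$H{\left(N,g \right)} = -9 + \frac{-3 + N}{1 + g}$ ($H{\left(N,g \right)} = -9 + \frac{N - 3}{g + 1} = -9 + \frac{-3 + N}{1 + g}$)
$H{\left(6,-11 \right)} \left(S{\left(1 \right)} - 79\right) = \frac{-12 + 6 - -99}{1 - 11} \left(5 - 79\right) = \frac{-12 + 6 + 99}{-10} \left(-74\right) = \left(- \frac{1}{10}\right) 93 \left(-74\right) = \left(- \frac{93}{10}\right) \left(-74\right) = \frac{3441}{5}$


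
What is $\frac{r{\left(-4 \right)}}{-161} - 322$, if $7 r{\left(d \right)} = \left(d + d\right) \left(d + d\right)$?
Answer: $- \frac{362958}{1127} \approx -322.06$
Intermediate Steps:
$r{\left(d \right)} = \frac{4 d^{2}}{7}$ ($r{\left(d \right)} = \frac{\left(d + d\right) \left(d + d\right)}{7} = \frac{2 d 2 d}{7} = \frac{4 d^{2}}{7}$)
$\frac{r{\left(-4 \right)}}{-161} - 322 = \frac{\frac{4}{7} \left(-4\right)^{2}}{-161} - 322 = \frac{4}{7} \cdot 16 \left(- \frac{1}{161}\right) - 322 = \frac{64}{7} \left(- \frac{1}{161}\right) - 322 = - \frac{64}{1127} - 322 = - \frac{362958}{1127}$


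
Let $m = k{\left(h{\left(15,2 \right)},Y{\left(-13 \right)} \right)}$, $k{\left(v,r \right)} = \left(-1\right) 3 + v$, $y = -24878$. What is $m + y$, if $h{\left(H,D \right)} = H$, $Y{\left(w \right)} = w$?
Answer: $-24866$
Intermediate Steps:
$k{\left(v,r \right)} = -3 + v$
$m = 12$ ($m = -3 + 15 = 12$)
$m + y = 12 - 24878 = -24866$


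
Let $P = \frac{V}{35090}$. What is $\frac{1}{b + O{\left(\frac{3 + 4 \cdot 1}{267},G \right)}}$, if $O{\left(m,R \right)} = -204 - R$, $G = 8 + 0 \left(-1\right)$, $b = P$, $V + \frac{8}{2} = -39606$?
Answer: $- \frac{3509}{747869} \approx -0.004692$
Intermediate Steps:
$V = -39610$ ($V = -4 - 39606 = -39610$)
$P = - \frac{3961}{3509}$ ($P = - \frac{39610}{35090} = \left(-39610\right) \frac{1}{35090} = - \frac{3961}{3509} \approx -1.1288$)
$b = - \frac{3961}{3509} \approx -1.1288$
$G = 8$ ($G = 8 + 0 = 8$)
$\frac{1}{b + O{\left(\frac{3 + 4 \cdot 1}{267},G \right)}} = \frac{1}{- \frac{3961}{3509} - 212} = \frac{1}{- \frac{747869}{3509}} = - \frac{3509}{747869}$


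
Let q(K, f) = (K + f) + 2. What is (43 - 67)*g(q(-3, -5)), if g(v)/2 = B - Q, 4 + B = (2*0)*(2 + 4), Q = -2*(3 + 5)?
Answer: -576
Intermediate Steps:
q(K, f) = 2 + K + f
Q = -16 (Q = -2*8 = -16)
B = -4 (B = -4 + (2*0)*(2 + 4) = -4 + 0*6 = -4 + 0 = -4)
g(v) = 24 (g(v) = 2*(-4 - 1*(-16)) = 2*(-4 + 16) = 2*12 = 24)
(43 - 67)*g(q(-3, -5)) = (43 - 67)*24 = -24*24 = -576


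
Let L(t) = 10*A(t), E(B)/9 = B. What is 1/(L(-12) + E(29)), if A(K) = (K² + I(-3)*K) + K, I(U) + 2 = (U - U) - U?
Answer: 1/1461 ≈ 0.00068446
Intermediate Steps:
E(B) = 9*B
I(U) = -2 - U (I(U) = -2 + ((U - U) - U) = -2 + (0 - U) = -2 - U)
A(K) = K² + 2*K (A(K) = (K² + (-2 - 1*(-3))*K) + K = (K² + (-2 + 3)*K) + K = (K² + 1*K) + K = (K² + K) + K = (K + K²) + K = K² + 2*K)
L(t) = 10*t*(2 + t) (L(t) = 10*(t*(2 + t)) = 10*t*(2 + t))
1/(L(-12) + E(29)) = 1/(10*(-12)*(2 - 12) + 9*29) = 1/(10*(-12)*(-10) + 261) = 1/(1200 + 261) = 1/1461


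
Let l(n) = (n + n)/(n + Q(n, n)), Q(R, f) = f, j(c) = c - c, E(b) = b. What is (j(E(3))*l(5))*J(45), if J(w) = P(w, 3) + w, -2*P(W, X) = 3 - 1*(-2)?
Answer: 0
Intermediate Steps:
j(c) = 0
P(W, X) = -5/2 (P(W, X) = -(3 - 1*(-2))/2 = -(3 + 2)/2 = -1/2*5 = -5/2)
l(n) = 1 (l(n) = (n + n)/(n + n) = (2*n)/((2*n)) = (2*n)*(1/(2*n)) = 1)
J(w) = -5/2 + w
(j(E(3))*l(5))*J(45) = (0*1)*(-5/2 + 45) = 0*(85/2) = 0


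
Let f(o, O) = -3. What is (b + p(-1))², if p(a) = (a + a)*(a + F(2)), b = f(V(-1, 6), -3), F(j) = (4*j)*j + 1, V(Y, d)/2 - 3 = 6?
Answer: 1225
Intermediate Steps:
V(Y, d) = 18 (V(Y, d) = 6 + 2*6 = 6 + 12 = 18)
F(j) = 1 + 4*j² (F(j) = 4*j² + 1 = 1 + 4*j²)
b = -3
p(a) = 2*a*(17 + a) (p(a) = (a + a)*(a + (1 + 4*2²)) = (2*a)*(a + (1 + 4*4)) = (2*a)*(a + (1 + 16)) = (2*a)*(a + 17) = (2*a)*(17 + a) = 2*a*(17 + a))
(b + p(-1))² = (-3 + 2*(-1)*(17 - 1))² = (-3 + 2*(-1)*16)² = (-3 - 32)² = (-35)² = 1225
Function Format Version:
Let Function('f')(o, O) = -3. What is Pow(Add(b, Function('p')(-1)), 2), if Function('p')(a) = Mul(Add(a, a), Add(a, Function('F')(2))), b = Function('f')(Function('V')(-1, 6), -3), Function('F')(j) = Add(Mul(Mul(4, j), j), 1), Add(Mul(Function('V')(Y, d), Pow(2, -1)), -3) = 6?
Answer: 1225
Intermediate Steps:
Function('V')(Y, d) = 18 (Function('V')(Y, d) = Add(6, Mul(2, 6)) = Add(6, 12) = 18)
Function('F')(j) = Add(1, Mul(4, Pow(j, 2))) (Function('F')(j) = Add(Mul(4, Pow(j, 2)), 1) = Add(1, Mul(4, Pow(j, 2))))
b = -3
Function('p')(a) = Mul(2, a, Add(17, a)) (Function('p')(a) = Mul(Add(a, a), Add(a, Add(1, Mul(4, Pow(2, 2))))) = Mul(Mul(2, a), Add(a, Add(1, Mul(4, 4)))) = Mul(Mul(2, a), Add(a, Add(1, 16))) = Mul(Mul(2, a), Add(a, 17)) = Mul(Mul(2, a), Add(17, a)) = Mul(2, a, Add(17, a)))
Pow(Add(b, Function('p')(-1)), 2) = Pow(Add(-3, Mul(2, -1, Add(17, -1))), 2) = Pow(Add(-3, Mul(2, -1, 16)), 2) = Pow(Add(-3, -32), 2) = Pow(-35, 2) = 1225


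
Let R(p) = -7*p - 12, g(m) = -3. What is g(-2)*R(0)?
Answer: 36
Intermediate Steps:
R(p) = -12 - 7*p
g(-2)*R(0) = -3*(-12 - 7*0) = -3*(-12 + 0) = -3*(-12) = 36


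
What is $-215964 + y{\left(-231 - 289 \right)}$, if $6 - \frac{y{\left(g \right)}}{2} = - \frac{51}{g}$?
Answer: $- \frac{56147571}{260} \approx -2.1595 \cdot 10^{5}$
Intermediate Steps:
$y{\left(g \right)} = 12 + \frac{102}{g}$ ($y{\left(g \right)} = 12 - 2 \left(- \frac{51}{g}\right) = 12 + \frac{102}{g}$)
$-215964 + y{\left(-231 - 289 \right)} = -215964 + \left(12 + \frac{102}{-231 - 289}\right) = -215964 + \left(12 + \frac{102}{-520}\right) = -215964 + \left(12 + 102 \left(- \frac{1}{520}\right)\right) = -215964 + \left(12 - \frac{51}{260}\right) = -215964 + \frac{3069}{260} = - \frac{56147571}{260}$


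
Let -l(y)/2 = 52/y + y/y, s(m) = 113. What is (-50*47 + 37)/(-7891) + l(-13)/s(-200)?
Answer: 308715/891683 ≈ 0.34622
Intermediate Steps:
l(y) = -2 - 104/y (l(y) = -2*(52/y + y/y) = -2*(52/y + 1) = -2*(1 + 52/y) = -2 - 104/y)
(-50*47 + 37)/(-7891) + l(-13)/s(-200) = (-50*47 + 37)/(-7891) + (-2 - 104/(-13))/113 = (-2350 + 37)*(-1/7891) + (-2 - 104*(-1/13))*(1/113) = -2313*(-1/7891) + (-2 + 8)*(1/113) = 2313/7891 + 6*(1/113) = 2313/7891 + 6/113 = 308715/891683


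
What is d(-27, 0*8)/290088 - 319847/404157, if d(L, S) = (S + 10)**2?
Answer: -7728613403/9770091318 ≈ -0.79105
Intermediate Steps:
d(L, S) = (10 + S)**2
d(-27, 0*8)/290088 - 319847/404157 = (10 + 0*8)**2/290088 - 319847/404157 = (10 + 0)**2*(1/290088) - 319847*1/404157 = 10**2*(1/290088) - 319847/404157 = 100*(1/290088) - 319847/404157 = 25/72522 - 319847/404157 = -7728613403/9770091318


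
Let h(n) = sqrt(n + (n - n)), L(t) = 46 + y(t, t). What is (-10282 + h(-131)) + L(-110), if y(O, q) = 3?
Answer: -10233 + I*sqrt(131) ≈ -10233.0 + 11.446*I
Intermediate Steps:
L(t) = 49 (L(t) = 46 + 3 = 49)
h(n) = sqrt(n) (h(n) = sqrt(n + 0) = sqrt(n))
(-10282 + h(-131)) + L(-110) = (-10282 + sqrt(-131)) + 49 = (-10282 + I*sqrt(131)) + 49 = -10233 + I*sqrt(131)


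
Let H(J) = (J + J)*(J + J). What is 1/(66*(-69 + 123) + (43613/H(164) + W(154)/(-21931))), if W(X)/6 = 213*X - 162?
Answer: 2359424704/8388876871199 ≈ 0.00028126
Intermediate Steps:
H(J) = 4*J² (H(J) = (2*J)*(2*J) = 4*J²)
W(X) = -972 + 1278*X (W(X) = 6*(213*X - 162) = 6*(-162 + 213*X) = -972 + 1278*X)
1/(66*(-69 + 123) + (43613/H(164) + W(154)/(-21931))) = 1/(66*(-69 + 123) + (43613/((4*164²)) + (-972 + 1278*154)/(-21931))) = 1/(66*54 + (43613/((4*26896)) + (-972 + 196812)*(-1/21931))) = 1/(3564 + (43613/107584 + 195840*(-1/21931))) = 1/(3564 + (43613*(1/107584) - 195840/21931)) = 1/(3564 + (43613/107584 - 195840/21931)) = 1/(3564 - 20112773857/2359424704) = 1/(8388876871199/2359424704) = 2359424704/8388876871199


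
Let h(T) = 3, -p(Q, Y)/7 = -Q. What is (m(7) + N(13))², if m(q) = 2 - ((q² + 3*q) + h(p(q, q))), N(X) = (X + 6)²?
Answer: 84100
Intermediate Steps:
p(Q, Y) = 7*Q (p(Q, Y) = -(-7)*Q = 7*Q)
N(X) = (6 + X)²
m(q) = -1 - q² - 3*q (m(q) = 2 - ((q² + 3*q) + 3) = 2 - (3 + q² + 3*q) = 2 + (-3 - q² - 3*q) = -1 - q² - 3*q)
(m(7) + N(13))² = ((-1 - 1*7² - 3*7) + (6 + 13)²)² = ((-1 - 1*49 - 21) + 19²)² = ((-1 - 49 - 21) + 361)² = (-71 + 361)² = 290² = 84100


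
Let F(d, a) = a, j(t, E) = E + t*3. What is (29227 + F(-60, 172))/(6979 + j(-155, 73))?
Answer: 29399/6587 ≈ 4.4632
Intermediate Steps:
j(t, E) = E + 3*t
(29227 + F(-60, 172))/(6979 + j(-155, 73)) = (29227 + 172)/(6979 + (73 + 3*(-155))) = 29399/(6979 + (73 - 465)) = 29399/(6979 - 392) = 29399/6587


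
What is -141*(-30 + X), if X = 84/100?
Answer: 102789/25 ≈ 4111.6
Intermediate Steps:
X = 21/25 (X = 84*(1/100) = 21/25 ≈ 0.84000)
-141*(-30 + X) = -141*(-30 + 21/25) = -141*(-729/25) = 102789/25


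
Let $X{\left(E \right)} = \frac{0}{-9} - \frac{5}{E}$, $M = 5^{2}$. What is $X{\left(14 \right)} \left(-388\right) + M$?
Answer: $\frac{1145}{7} \approx 163.57$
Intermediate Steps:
$M = 25$
$X{\left(E \right)} = - \frac{5}{E}$ ($X{\left(E \right)} = 0 \left(- \frac{1}{9}\right) - \frac{5}{E} = 0 - \frac{5}{E} = - \frac{5}{E}$)
$X{\left(14 \right)} \left(-388\right) + M = - \frac{5}{14} \left(-388\right) + 25 = \left(-5\right) \frac{1}{14} \left(-388\right) + 25 = \left(- \frac{5}{14}\right) \left(-388\right) + 25 = \frac{970}{7} + 25 = \frac{1145}{7}$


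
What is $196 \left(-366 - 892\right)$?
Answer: $-246568$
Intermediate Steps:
$196 \left(-366 - 892\right) = 196 \left(-1258\right) = -246568$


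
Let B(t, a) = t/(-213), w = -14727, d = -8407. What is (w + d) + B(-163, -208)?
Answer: -4927379/213 ≈ -23133.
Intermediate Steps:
B(t, a) = -t/213 (B(t, a) = t*(-1/213) = -t/213)
(w + d) + B(-163, -208) = (-14727 - 8407) - 1/213*(-163) = -23134 + 163/213 = -4927379/213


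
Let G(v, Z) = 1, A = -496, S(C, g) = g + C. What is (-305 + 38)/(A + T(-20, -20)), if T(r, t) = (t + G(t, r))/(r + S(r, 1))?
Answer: 10413/19325 ≈ 0.53884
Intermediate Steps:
S(C, g) = C + g
T(r, t) = (1 + t)/(1 + 2*r) (T(r, t) = (t + 1)/(r + (r + 1)) = (1 + t)/(r + (1 + r)) = (1 + t)/(1 + 2*r))
(-305 + 38)/(A + T(-20, -20)) = (-305 + 38)/(-496 + (1 - 20)/(1 + 2*(-20))) = -267/(-496 - 19/(1 - 40)) = -267/(-496 - 19/(-39)) = -267/(-496 - 1/39*(-19)) = -267/(-496 + 19/39) = -267/(-19325/39) = -267*(-39/19325) = 10413/19325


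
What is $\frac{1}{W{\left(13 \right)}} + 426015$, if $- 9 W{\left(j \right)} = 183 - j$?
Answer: $\frac{72422541}{170} \approx 4.2602 \cdot 10^{5}$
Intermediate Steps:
$W{\left(j \right)} = - \frac{61}{3} + \frac{j}{9}$ ($W{\left(j \right)} = - \frac{183 - j}{9} = - \frac{61}{3} + \frac{j}{9}$)
$\frac{1}{W{\left(13 \right)}} + 426015 = \frac{1}{- \frac{61}{3} + \frac{1}{9} \cdot 13} + 426015 = \frac{1}{- \frac{61}{3} + \frac{13}{9}} + 426015 = \frac{1}{- \frac{170}{9}} + 426015 = - \frac{9}{170} + 426015 = \frac{72422541}{170}$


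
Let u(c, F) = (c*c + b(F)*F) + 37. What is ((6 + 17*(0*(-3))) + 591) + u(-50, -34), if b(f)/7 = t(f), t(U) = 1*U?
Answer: 11226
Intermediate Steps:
t(U) = U
b(f) = 7*f
u(c, F) = 37 + c² + 7*F² (u(c, F) = (c*c + (7*F)*F) + 37 = (c² + 7*F²) + 37 = 37 + c² + 7*F²)
((6 + 17*(0*(-3))) + 591) + u(-50, -34) = ((6 + 17*(0*(-3))) + 591) + (37 + (-50)² + 7*(-34)²) = ((6 + 17*0) + 591) + (37 + 2500 + 7*1156) = ((6 + 0) + 591) + (37 + 2500 + 8092) = (6 + 591) + 10629 = 597 + 10629 = 11226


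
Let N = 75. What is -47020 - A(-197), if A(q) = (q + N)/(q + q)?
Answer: -9263001/197 ≈ -47020.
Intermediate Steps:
A(q) = (75 + q)/(2*q) (A(q) = (q + 75)/(q + q) = (75 + q)/((2*q)) = (75 + q)*(1/(2*q)) = (75 + q)/(2*q))
-47020 - A(-197) = -47020 - (75 - 197)/(2*(-197)) = -47020 - (-1)*(-122)/(2*197) = -47020 - 1*61/197 = -47020 - 61/197 = -9263001/197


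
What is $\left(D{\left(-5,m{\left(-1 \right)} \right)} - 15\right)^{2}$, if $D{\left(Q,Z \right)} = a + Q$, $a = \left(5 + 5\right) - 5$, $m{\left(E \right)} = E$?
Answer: $225$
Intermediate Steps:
$a = 5$ ($a = 10 - 5 = 5$)
$D{\left(Q,Z \right)} = 5 + Q$
$\left(D{\left(-5,m{\left(-1 \right)} \right)} - 15\right)^{2} = \left(\left(5 - 5\right) - 15\right)^{2} = \left(0 - 15\right)^{2} = \left(-15\right)^{2} = 225$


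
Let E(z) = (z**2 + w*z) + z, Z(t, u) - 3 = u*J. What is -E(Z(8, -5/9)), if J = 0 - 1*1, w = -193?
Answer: 54272/81 ≈ 670.02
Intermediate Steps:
J = -1 (J = 0 - 1 = -1)
Z(t, u) = 3 - u (Z(t, u) = 3 + u*(-1) = 3 - u)
E(z) = z**2 - 192*z (E(z) = (z**2 - 193*z) + z = z**2 - 192*z)
-E(Z(8, -5/9)) = -(3 - (-5)/9)*(-192 + (3 - (-5)/9)) = -(3 - 1*(-5/9))*(-192 + (3 - 1*(-5/9))) = -(3 + 5/9)*(-192 + (3 + 5/9)) = -32*(-192 + 32/9)/9 = -32*(-1696)/(9*9) = -1*(-54272/81) = 54272/81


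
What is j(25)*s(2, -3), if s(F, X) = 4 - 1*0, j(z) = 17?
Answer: 68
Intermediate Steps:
s(F, X) = 4 (s(F, X) = 4 + 0 = 4)
j(25)*s(2, -3) = 17*4 = 68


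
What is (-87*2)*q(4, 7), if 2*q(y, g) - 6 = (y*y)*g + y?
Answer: -10614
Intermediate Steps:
q(y, g) = 3 + y/2 + g*y**2/2 (q(y, g) = 3 + ((y*y)*g + y)/2 = 3 + (y**2*g + y)/2 = 3 + (g*y**2 + y)/2 = 3 + (y + g*y**2)/2 = 3 + (y/2 + g*y**2/2) = 3 + y/2 + g*y**2/2)
(-87*2)*q(4, 7) = (-87*2)*(3 + (1/2)*4 + (1/2)*7*4**2) = -174*(3 + 2 + (1/2)*7*16) = -174*(3 + 2 + 56) = -174*61 = -10614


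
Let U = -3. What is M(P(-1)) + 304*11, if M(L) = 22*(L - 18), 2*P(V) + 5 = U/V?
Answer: 2926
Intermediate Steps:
P(V) = -5/2 - 3/(2*V) (P(V) = -5/2 + (-3/V)/2 = -5/2 - 3/(2*V))
M(L) = -396 + 22*L (M(L) = 22*(-18 + L) = -396 + 22*L)
M(P(-1)) + 304*11 = (-396 + 22*((½)*(-3 - 5*(-1))/(-1))) + 304*11 = (-396 + 22*((½)*(-1)*(-3 + 5))) + 3344 = (-396 + 22*((½)*(-1)*2)) + 3344 = (-396 + 22*(-1)) + 3344 = (-396 - 22) + 3344 = -418 + 3344 = 2926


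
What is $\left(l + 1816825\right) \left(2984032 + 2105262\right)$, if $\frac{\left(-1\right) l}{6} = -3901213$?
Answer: $128372876053282$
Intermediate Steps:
$l = 23407278$ ($l = \left(-6\right) \left(-3901213\right) = 23407278$)
$\left(l + 1816825\right) \left(2984032 + 2105262\right) = \left(23407278 + 1816825\right) \left(2984032 + 2105262\right) = 25224103 \cdot 5089294 = 128372876053282$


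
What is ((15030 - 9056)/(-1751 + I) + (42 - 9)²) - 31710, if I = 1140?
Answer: -18715405/611 ≈ -30631.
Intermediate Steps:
((15030 - 9056)/(-1751 + I) + (42 - 9)²) - 31710 = ((15030 - 9056)/(-1751 + 1140) + (42 - 9)²) - 31710 = (5974/(-611) + 33²) - 31710 = (5974*(-1/611) + 1089) - 31710 = (-5974/611 + 1089) - 31710 = 659405/611 - 31710 = -18715405/611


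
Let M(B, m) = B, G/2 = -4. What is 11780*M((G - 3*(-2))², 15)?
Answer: 47120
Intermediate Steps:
G = -8 (G = 2*(-4) = -8)
11780*M((G - 3*(-2))², 15) = 11780*(-8 - 3*(-2))² = 11780*(-8 + 6)² = 11780*(-2)² = 11780*4 = 47120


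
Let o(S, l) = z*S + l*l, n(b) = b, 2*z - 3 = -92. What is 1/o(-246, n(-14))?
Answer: 1/11143 ≈ 8.9742e-5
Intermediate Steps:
z = -89/2 (z = 3/2 + (½)*(-92) = 3/2 - 46 = -89/2 ≈ -44.500)
o(S, l) = l² - 89*S/2 (o(S, l) = -89*S/2 + l*l = -89*S/2 + l² = l² - 89*S/2)
1/o(-246, n(-14)) = 1/((-14)² - 89/2*(-246)) = 1/(196 + 10947) = 1/11143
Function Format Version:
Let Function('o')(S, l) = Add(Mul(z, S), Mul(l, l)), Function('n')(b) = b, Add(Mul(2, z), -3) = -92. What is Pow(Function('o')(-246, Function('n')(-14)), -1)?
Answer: Rational(1, 11143) ≈ 8.9742e-5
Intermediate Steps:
z = Rational(-89, 2) (z = Add(Rational(3, 2), Mul(Rational(1, 2), -92)) = Add(Rational(3, 2), -46) = Rational(-89, 2) ≈ -44.500)
Function('o')(S, l) = Add(Pow(l, 2), Mul(Rational(-89, 2), S)) (Function('o')(S, l) = Add(Mul(Rational(-89, 2), S), Mul(l, l)) = Add(Mul(Rational(-89, 2), S), Pow(l, 2)) = Add(Pow(l, 2), Mul(Rational(-89, 2), S)))
Pow(Function('o')(-246, Function('n')(-14)), -1) = Pow(Add(Pow(-14, 2), Mul(Rational(-89, 2), -246)), -1) = Pow(Add(196, 10947), -1) = Pow(11143, -1) = Rational(1, 11143)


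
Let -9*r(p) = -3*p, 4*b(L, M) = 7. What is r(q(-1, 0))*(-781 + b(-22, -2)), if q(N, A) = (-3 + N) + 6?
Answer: -1039/2 ≈ -519.50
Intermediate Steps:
b(L, M) = 7/4 (b(L, M) = (¼)*7 = 7/4)
q(N, A) = 3 + N
r(p) = p/3 (r(p) = -(-1)*p/3 = p/3)
r(q(-1, 0))*(-781 + b(-22, -2)) = ((3 - 1)/3)*(-781 + 7/4) = ((⅓)*2)*(-3117/4) = (⅔)*(-3117/4) = -1039/2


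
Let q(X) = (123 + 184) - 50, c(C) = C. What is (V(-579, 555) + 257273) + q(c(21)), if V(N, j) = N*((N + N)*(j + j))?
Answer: 744492550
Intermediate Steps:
V(N, j) = 4*j*N**2 (V(N, j) = N*((2*N)*(2*j)) = N*(4*N*j) = 4*j*N**2)
q(X) = 257 (q(X) = 307 - 50 = 257)
(V(-579, 555) + 257273) + q(c(21)) = (4*555*(-579)**2 + 257273) + 257 = (4*555*335241 + 257273) + 257 = (744235020 + 257273) + 257 = 744492293 + 257 = 744492550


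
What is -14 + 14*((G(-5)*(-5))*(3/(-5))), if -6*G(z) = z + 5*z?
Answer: 196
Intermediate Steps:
G(z) = -z (G(z) = -(z + 5*z)/6 = -z)
-14 + 14*((G(-5)*(-5))*(3/(-5))) = -14 + 14*((-1*(-5)*(-5))*(3/(-5))) = -14 + 14*((5*(-5))*(3*(-⅕))) = -14 + 14*(-25*(-⅗)) = -14 + 14*15 = -14 + 210 = 196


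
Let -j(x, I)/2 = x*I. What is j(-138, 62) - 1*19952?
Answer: -2840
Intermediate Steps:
j(x, I) = -2*I*x (j(x, I) = -2*x*I = -2*I*x)
j(-138, 62) - 1*19952 = -2*62*(-138) - 1*19952 = 17112 - 19952 = -2840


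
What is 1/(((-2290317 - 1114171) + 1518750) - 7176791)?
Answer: -1/9062529 ≈ -1.1034e-7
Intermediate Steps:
1/(((-2290317 - 1114171) + 1518750) - 7176791) = 1/((-3404488 + 1518750) - 7176791) = 1/(-1885738 - 7176791) = 1/(-9062529) = -1/9062529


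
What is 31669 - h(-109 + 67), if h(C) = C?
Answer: 31711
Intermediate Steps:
31669 - h(-109 + 67) = 31669 - (-109 + 67) = 31669 - 1*(-42) = 31669 + 42 = 31711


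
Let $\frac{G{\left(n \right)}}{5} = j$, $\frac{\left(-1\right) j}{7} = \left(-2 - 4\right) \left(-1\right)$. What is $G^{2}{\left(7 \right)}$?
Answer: $44100$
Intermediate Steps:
$j = -42$ ($j = - 7 \left(-2 - 4\right) \left(-1\right) = - 7 \left(\left(-6\right) \left(-1\right)\right) = \left(-7\right) 6 = -42$)
$G{\left(n \right)} = -210$ ($G{\left(n \right)} = 5 \left(-42\right) = -210$)
$G^{2}{\left(7 \right)} = \left(-210\right)^{2} = 44100$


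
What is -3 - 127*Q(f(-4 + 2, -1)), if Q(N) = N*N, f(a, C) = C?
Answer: -130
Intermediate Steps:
Q(N) = N²
-3 - 127*Q(f(-4 + 2, -1)) = -3 - 127*(-1)² = -3 - 127*1 = -3 - 127 = -130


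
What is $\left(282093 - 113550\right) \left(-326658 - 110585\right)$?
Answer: $-73694246949$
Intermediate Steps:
$\left(282093 - 113550\right) \left(-326658 - 110585\right) = 168543 \left(-437243\right) = -73694246949$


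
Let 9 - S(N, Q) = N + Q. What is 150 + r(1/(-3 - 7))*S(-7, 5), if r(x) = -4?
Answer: 106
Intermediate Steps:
S(N, Q) = 9 - N - Q (S(N, Q) = 9 - (N + Q) = 9 + (-N - Q) = 9 - N - Q)
150 + r(1/(-3 - 7))*S(-7, 5) = 150 - 4*(9 - 1*(-7) - 1*5) = 150 - 4*(9 + 7 - 5) = 150 - 4*11 = 150 - 44 = 106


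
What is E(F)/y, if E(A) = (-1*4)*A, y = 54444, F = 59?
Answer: -59/13611 ≈ -0.0043347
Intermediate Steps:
E(A) = -4*A
E(F)/y = -4*59/54444 = -236*1/54444 = -59/13611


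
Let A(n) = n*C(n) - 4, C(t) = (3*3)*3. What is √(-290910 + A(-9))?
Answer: I*√291157 ≈ 539.59*I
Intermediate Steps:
C(t) = 27 (C(t) = 9*3 = 27)
A(n) = -4 + 27*n (A(n) = n*27 - 4 = 27*n - 4 = -4 + 27*n)
√(-290910 + A(-9)) = √(-290910 + (-4 + 27*(-9))) = √(-290910 + (-4 - 243)) = √(-290910 - 247) = √(-291157) = I*√291157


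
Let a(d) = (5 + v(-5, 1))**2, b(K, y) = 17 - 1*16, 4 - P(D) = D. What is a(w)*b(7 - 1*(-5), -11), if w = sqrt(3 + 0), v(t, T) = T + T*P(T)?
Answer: 81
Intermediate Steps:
P(D) = 4 - D
v(t, T) = T + T*(4 - T)
b(K, y) = 1 (b(K, y) = 17 - 16 = 1)
w = sqrt(3) ≈ 1.7320
a(d) = 81 (a(d) = (5 + 1*(5 - 1*1))**2 = (5 + 1*(5 - 1))**2 = (5 + 1*4)**2 = (5 + 4)**2 = 9**2 = 81)
a(w)*b(7 - 1*(-5), -11) = 81*1 = 81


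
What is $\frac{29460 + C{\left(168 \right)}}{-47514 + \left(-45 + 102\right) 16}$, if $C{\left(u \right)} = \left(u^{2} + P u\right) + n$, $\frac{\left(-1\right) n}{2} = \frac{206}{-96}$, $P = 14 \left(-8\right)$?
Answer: $- \frac{932935}{1118448} \approx -0.83413$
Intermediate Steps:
$P = -112$
$n = \frac{103}{24}$ ($n = - 2 \frac{206}{-96} = - 2 \cdot 206 \left(- \frac{1}{96}\right) = \left(-2\right) \left(- \frac{103}{48}\right) = \frac{103}{24} \approx 4.2917$)
$C{\left(u \right)} = \frac{103}{24} + u^{2} - 112 u$ ($C{\left(u \right)} = \left(u^{2} - 112 u\right) + \frac{103}{24} = \frac{103}{24} + u^{2} - 112 u$)
$\frac{29460 + C{\left(168 \right)}}{-47514 + \left(-45 + 102\right) 16} = \frac{29460 + \left(\frac{103}{24} + 168^{2} - 18816\right)}{-47514 + \left(-45 + 102\right) 16} = \frac{29460 + \left(\frac{103}{24} + 28224 - 18816\right)}{-47514 + 57 \cdot 16} = \frac{29460 + \frac{225895}{24}}{-47514 + 912} = \frac{932935}{24 \left(-46602\right)} = \frac{932935}{24} \left(- \frac{1}{46602}\right) = - \frac{932935}{1118448}$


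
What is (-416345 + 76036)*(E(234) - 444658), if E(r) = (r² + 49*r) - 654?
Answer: 129007738810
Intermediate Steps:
E(r) = -654 + r² + 49*r
(-416345 + 76036)*(E(234) - 444658) = (-416345 + 76036)*((-654 + 234² + 49*234) - 444658) = -340309*((-654 + 54756 + 11466) - 444658) = -340309*(65568 - 444658) = -340309*(-379090) = 129007738810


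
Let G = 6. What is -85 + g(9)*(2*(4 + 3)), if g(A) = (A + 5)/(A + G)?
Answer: -1079/15 ≈ -71.933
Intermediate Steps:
g(A) = (5 + A)/(6 + A) (g(A) = (A + 5)/(A + 6) = (5 + A)/(6 + A))
-85 + g(9)*(2*(4 + 3)) = -85 + ((5 + 9)/(6 + 9))*(2*(4 + 3)) = -85 + (14/15)*(2*7) = -85 + ((1/15)*14)*14 = -85 + (14/15)*14 = -85 + 196/15 = -1079/15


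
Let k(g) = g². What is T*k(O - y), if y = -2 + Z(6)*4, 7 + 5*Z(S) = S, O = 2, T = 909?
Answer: 523584/25 ≈ 20943.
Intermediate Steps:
Z(S) = -7/5 + S/5
y = -14/5 (y = -2 + (-7/5 + (⅕)*6)*4 = -2 + (-7/5 + 6/5)*4 = -2 - ⅕*4 = -2 - ⅘ = -14/5 ≈ -2.8000)
T*k(O - y) = 909*(2 - 1*(-14/5))² = 909*(2 + 14/5)² = 909*(24/5)² = 909*(576/25) = 523584/25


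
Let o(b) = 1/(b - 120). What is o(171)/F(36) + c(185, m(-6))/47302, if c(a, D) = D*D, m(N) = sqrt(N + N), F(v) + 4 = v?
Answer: 13859/38598432 ≈ 0.00035906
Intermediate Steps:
F(v) = -4 + v
m(N) = sqrt(2)*sqrt(N) (m(N) = sqrt(2*N) = sqrt(2)*sqrt(N))
c(a, D) = D**2
o(b) = 1/(-120 + b)
o(171)/F(36) + c(185, m(-6))/47302 = 1/((-120 + 171)*(-4 + 36)) + (sqrt(2)*sqrt(-6))**2/47302 = 1/(51*32) + (sqrt(2)*(I*sqrt(6)))**2*(1/47302) = (1/51)*(1/32) + (2*I*sqrt(3))**2*(1/47302) = 1/1632 - 12*1/47302 = 1/1632 - 6/23651 = 13859/38598432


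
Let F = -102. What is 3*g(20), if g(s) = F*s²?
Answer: -122400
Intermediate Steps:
g(s) = -102*s²
3*g(20) = 3*(-102*20²) = 3*(-102*400) = 3*(-40800) = -122400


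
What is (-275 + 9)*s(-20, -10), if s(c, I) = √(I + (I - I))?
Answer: -266*I*√10 ≈ -841.17*I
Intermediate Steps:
s(c, I) = √I (s(c, I) = √(I + 0) = √I)
(-275 + 9)*s(-20, -10) = (-275 + 9)*√(-10) = -266*I*√10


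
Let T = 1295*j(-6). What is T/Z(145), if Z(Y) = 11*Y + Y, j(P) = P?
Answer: -259/58 ≈ -4.4655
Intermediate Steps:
Z(Y) = 12*Y
T = -7770 (T = 1295*(-6) = -7770)
T/Z(145) = -7770/(12*145) = -7770/1740 = -7770*1/1740 = -259/58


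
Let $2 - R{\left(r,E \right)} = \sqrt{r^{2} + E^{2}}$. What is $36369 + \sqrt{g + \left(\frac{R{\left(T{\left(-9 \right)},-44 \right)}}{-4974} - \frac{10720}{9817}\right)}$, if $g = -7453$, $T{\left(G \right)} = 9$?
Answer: $36369 + \frac{\sqrt{-17773129893943436304 + 479361734286 \sqrt{2017}}}{48829758} \approx 36369.0 + 86.337 i$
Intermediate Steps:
$R{\left(r,E \right)} = 2 - \sqrt{E^{2} + r^{2}}$ ($R{\left(r,E \right)} = 2 - \sqrt{r^{2} + E^{2}} = 2 - \sqrt{E^{2} + r^{2}}$)
$36369 + \sqrt{g + \left(\frac{R{\left(T{\left(-9 \right)},-44 \right)}}{-4974} - \frac{10720}{9817}\right)} = 36369 + \sqrt{-7453 - \left(\frac{10720}{9817} - \frac{2 - \sqrt{\left(-44\right)^{2} + 9^{2}}}{-4974}\right)} = 36369 + \sqrt{-7453 - \left(\frac{10720}{9817} - \left(2 - \sqrt{1936 + 81}\right) \left(- \frac{1}{4974}\right)\right)} = 36369 + \sqrt{-7453 - \left(\frac{10720}{9817} - \left(2 - \sqrt{2017}\right) \left(- \frac{1}{4974}\right)\right)} = 36369 + \sqrt{-7453 - \left(\frac{26670457}{24414879} - \frac{\sqrt{2017}}{4974}\right)} = 36369 + \sqrt{- \frac{181990763644}{24414879} + \frac{\sqrt{2017}}{4974}}$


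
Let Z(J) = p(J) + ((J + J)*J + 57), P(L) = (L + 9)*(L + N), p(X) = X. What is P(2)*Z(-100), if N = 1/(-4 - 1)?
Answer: 1975743/5 ≈ 3.9515e+5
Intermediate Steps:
N = -⅕ (N = 1/(-5) = -⅕ ≈ -0.20000)
P(L) = (9 + L)*(-⅕ + L) (P(L) = (L + 9)*(L - ⅕) = (9 + L)*(-⅕ + L))
Z(J) = 57 + J + 2*J² (Z(J) = J + ((J + J)*J + 57) = J + ((2*J)*J + 57) = J + (2*J² + 57) = J + (57 + 2*J²) = 57 + J + 2*J²)
P(2)*Z(-100) = (-9/5 + 2² + (44/5)*2)*(57 - 100 + 2*(-100)²) = (-9/5 + 4 + 88/5)*(57 - 100 + 2*10000) = 99*(57 - 100 + 20000)/5 = (99/5)*19957 = 1975743/5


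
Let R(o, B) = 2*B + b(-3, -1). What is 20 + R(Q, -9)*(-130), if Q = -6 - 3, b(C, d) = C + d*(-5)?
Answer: 2100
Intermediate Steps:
b(C, d) = C - 5*d
Q = -9
R(o, B) = 2 + 2*B (R(o, B) = 2*B + (-3 - 5*(-1)) = 2*B + (-3 + 5) = 2*B + 2 = 2 + 2*B)
20 + R(Q, -9)*(-130) = 20 + (2 + 2*(-9))*(-130) = 20 + (2 - 18)*(-130) = 20 - 16*(-130) = 20 + 2080 = 2100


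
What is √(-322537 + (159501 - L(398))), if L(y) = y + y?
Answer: 2*I*√40958 ≈ 404.76*I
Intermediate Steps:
L(y) = 2*y
√(-322537 + (159501 - L(398))) = √(-322537 + (159501 - 2*398)) = √(-322537 + (159501 - 1*796)) = √(-322537 + (159501 - 796)) = √(-322537 + 158705) = √(-163832) = 2*I*√40958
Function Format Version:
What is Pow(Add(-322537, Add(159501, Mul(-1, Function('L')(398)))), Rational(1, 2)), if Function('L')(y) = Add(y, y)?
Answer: Mul(2, I, Pow(40958, Rational(1, 2))) ≈ Mul(404.76, I)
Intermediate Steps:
Function('L')(y) = Mul(2, y)
Pow(Add(-322537, Add(159501, Mul(-1, Function('L')(398)))), Rational(1, 2)) = Pow(Add(-322537, Add(159501, Mul(-1, Mul(2, 398)))), Rational(1, 2)) = Pow(Add(-322537, Add(159501, Mul(-1, 796))), Rational(1, 2)) = Pow(Add(-322537, Add(159501, -796)), Rational(1, 2)) = Pow(Add(-322537, 158705), Rational(1, 2)) = Pow(-163832, Rational(1, 2)) = Mul(2, I, Pow(40958, Rational(1, 2)))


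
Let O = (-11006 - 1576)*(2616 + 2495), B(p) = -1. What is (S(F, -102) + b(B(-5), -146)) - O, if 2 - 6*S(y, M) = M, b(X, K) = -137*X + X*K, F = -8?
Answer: 192920707/3 ≈ 6.4307e+7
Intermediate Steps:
b(X, K) = -137*X + K*X
S(y, M) = ⅓ - M/6
O = -64306602 (O = -12582*5111 = -64306602)
(S(F, -102) + b(B(-5), -146)) - O = ((⅓ - ⅙*(-102)) - (-137 - 146)) - 1*(-64306602) = ((⅓ + 17) - 1*(-283)) + 64306602 = (52/3 + 283) + 64306602 = 901/3 + 64306602 = 192920707/3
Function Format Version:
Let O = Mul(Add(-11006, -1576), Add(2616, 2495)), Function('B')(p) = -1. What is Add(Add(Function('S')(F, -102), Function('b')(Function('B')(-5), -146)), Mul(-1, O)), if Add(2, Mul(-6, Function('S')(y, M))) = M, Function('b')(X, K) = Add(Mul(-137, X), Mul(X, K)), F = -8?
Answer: Rational(192920707, 3) ≈ 6.4307e+7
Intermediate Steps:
Function('b')(X, K) = Add(Mul(-137, X), Mul(K, X))
Function('S')(y, M) = Add(Rational(1, 3), Mul(Rational(-1, 6), M))
O = -64306602 (O = Mul(-12582, 5111) = -64306602)
Add(Add(Function('S')(F, -102), Function('b')(Function('B')(-5), -146)), Mul(-1, O)) = Add(Add(Add(Rational(1, 3), Mul(Rational(-1, 6), -102)), Mul(-1, Add(-137, -146))), Mul(-1, -64306602)) = Add(Add(Add(Rational(1, 3), 17), Mul(-1, -283)), 64306602) = Add(Add(Rational(52, 3), 283), 64306602) = Add(Rational(901, 3), 64306602) = Rational(192920707, 3)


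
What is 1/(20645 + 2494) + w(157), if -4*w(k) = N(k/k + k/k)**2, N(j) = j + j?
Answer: -92555/23139 ≈ -4.0000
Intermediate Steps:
N(j) = 2*j
w(k) = -4 (w(k) = -4*(k/k + k/k)**2/4 = -4*(1 + 1)**2/4 = -(2*2)**2/4 = -1/4*4**2 = -1/4*16 = -4)
1/(20645 + 2494) + w(157) = 1/(20645 + 2494) - 4 = 1/23139 - 4 = -92555/23139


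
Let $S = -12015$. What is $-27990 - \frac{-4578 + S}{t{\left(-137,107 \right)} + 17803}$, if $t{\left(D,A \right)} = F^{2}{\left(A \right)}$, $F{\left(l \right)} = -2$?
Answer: $- \frac{498401337}{17807} \approx -27989.0$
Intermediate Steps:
$t{\left(D,A \right)} = 4$ ($t{\left(D,A \right)} = \left(-2\right)^{2} = 4$)
$-27990 - \frac{-4578 + S}{t{\left(-137,107 \right)} + 17803} = -27990 - \frac{-4578 - 12015}{4 + 17803} = -27990 - - \frac{16593}{17807} = -27990 + \frac{16593}{17807} = - \frac{498401337}{17807}$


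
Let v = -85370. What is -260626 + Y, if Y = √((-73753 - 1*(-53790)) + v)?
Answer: -260626 + I*√105333 ≈ -2.6063e+5 + 324.55*I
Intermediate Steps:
Y = I*√105333 (Y = √((-73753 - 1*(-53790)) - 85370) = √((-73753 + 53790) - 85370) = √(-19963 - 85370) = √(-105333) = I*√105333 ≈ 324.55*I)
-260626 + Y = -260626 + I*√105333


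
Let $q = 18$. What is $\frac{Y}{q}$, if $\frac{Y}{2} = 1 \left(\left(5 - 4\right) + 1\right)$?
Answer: $\frac{2}{9} \approx 0.22222$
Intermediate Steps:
$Y = 4$ ($Y = 2 \cdot 1 \left(\left(5 - 4\right) + 1\right) = 2 \cdot 1 \left(1 + 1\right) = 2 \cdot 1 \cdot 2 = 2 \cdot 2 = 4$)
$\frac{Y}{q} = \frac{4}{18} = 4 \cdot \frac{1}{18} = \frac{2}{9}$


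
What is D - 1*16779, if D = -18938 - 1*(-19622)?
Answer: -16095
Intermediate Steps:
D = 684 (D = -18938 + 19622 = 684)
D - 1*16779 = 684 - 1*16779 = 684 - 16779 = -16095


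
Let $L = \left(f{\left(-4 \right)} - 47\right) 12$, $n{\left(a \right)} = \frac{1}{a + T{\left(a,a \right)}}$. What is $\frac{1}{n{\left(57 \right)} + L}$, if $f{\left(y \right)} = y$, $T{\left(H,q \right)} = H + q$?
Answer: $- \frac{171}{104651} \approx -0.001634$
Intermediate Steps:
$n{\left(a \right)} = \frac{1}{3 a}$ ($n{\left(a \right)} = \frac{1}{a + \left(a + a\right)} = \frac{1}{a + 2 a} = \frac{1}{3 a}$)
$L = -612$ ($L = \left(-4 - 47\right) 12 = \left(-51\right) 12 = -612$)
$\frac{1}{n{\left(57 \right)} + L} = \frac{1}{\frac{1}{3 \cdot 57} - 612} = \frac{1}{\frac{1}{3} \cdot \frac{1}{57} - 612} = \frac{1}{\frac{1}{171} - 612} = \frac{1}{- \frac{104651}{171}} = - \frac{171}{104651}$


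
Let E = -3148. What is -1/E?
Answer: 1/3148 ≈ 0.00031766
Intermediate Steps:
-1/E = -1/(-3148) = -1*(-1/3148) = 1/3148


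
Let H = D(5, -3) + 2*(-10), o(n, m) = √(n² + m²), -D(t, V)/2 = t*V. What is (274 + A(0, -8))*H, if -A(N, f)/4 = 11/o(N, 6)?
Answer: 8000/3 ≈ 2666.7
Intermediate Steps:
D(t, V) = -2*V*t (D(t, V) = -2*t*V = -2*V*t)
o(n, m) = √(m² + n²)
A(N, f) = -44/√(36 + N²) (A(N, f) = -44/(√(6² + N²)) = -44/(√(36 + N²)) = -44/√(36 + N²))
H = 10 (H = -2*(-3)*5 + 2*(-10) = 30 - 20 = 10)
(274 + A(0, -8))*H = (274 - 44/√(36 + 0²))*10 = (274 - 44/√(36 + 0))*10 = (274 - 44/√36)*10 = (274 - 44*⅙)*10 = (274 - 22/3)*10 = (800/3)*10 = 8000/3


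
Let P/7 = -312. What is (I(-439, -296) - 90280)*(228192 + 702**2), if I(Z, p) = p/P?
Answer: -5923319325796/91 ≈ -6.5091e+10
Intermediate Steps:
P = -2184 (P = 7*(-312) = -2184)
I(Z, p) = -p/2184 (I(Z, p) = p/(-2184) = p*(-1/2184) = -p/2184)
(I(-439, -296) - 90280)*(228192 + 702**2) = (-1/2184*(-296) - 90280)*(228192 + 702**2) = (37/273 - 90280)*(228192 + 492804) = -24646403/273*720996 = -5923319325796/91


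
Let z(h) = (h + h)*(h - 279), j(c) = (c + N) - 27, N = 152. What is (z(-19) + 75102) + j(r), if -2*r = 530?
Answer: 86286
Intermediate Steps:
r = -265 (r = -½*530 = -265)
j(c) = 125 + c (j(c) = (c + 152) - 27 = (152 + c) - 27 = 125 + c)
z(h) = 2*h*(-279 + h) (z(h) = (2*h)*(-279 + h) = 2*h*(-279 + h))
(z(-19) + 75102) + j(r) = (2*(-19)*(-279 - 19) + 75102) + (125 - 265) = (2*(-19)*(-298) + 75102) - 140 = (11324 + 75102) - 140 = 86426 - 140 = 86286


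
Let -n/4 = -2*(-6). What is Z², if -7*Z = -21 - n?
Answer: 729/49 ≈ 14.878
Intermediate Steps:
n = -48 (n = -(-8)*(-6) = -4*12 = -48)
Z = -27/7 (Z = -(-21 - 1*(-48))/7 = -(-21 + 48)/7 = -⅐*27 = -27/7 ≈ -3.8571)
Z² = (-27/7)² = 729/49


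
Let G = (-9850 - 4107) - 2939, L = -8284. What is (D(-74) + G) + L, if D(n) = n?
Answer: -25254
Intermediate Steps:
G = -16896 (G = -13957 - 2939 = -16896)
(D(-74) + G) + L = (-74 - 16896) - 8284 = -16970 - 8284 = -25254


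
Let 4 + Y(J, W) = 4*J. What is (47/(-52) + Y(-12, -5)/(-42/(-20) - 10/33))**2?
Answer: 846751476481/950858896 ≈ 890.51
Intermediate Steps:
Y(J, W) = -4 + 4*J
(47/(-52) + Y(-12, -5)/(-42/(-20) - 10/33))**2 = (47/(-52) + (-4 + 4*(-12))/(-42/(-20) - 10/33))**2 = (47*(-1/52) + (-4 - 48)/(-42*(-1/20) - 10*1/33))**2 = (-47/52 - 52/(21/10 - 10/33))**2 = (-47/52 - 52/593/330)**2 = (-47/52 - 52*330/593)**2 = (-47/52 - 17160/593)**2 = (-920191/30836)**2 = 846751476481/950858896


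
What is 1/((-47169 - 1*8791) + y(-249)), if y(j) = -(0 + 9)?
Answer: -1/55969 ≈ -1.7867e-5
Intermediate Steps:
y(j) = -9 (y(j) = -1*9 = -9)
1/((-47169 - 1*8791) + y(-249)) = 1/((-47169 - 1*8791) - 9) = 1/((-47169 - 8791) - 9) = 1/(-55960 - 9) = 1/(-55969) = -1/55969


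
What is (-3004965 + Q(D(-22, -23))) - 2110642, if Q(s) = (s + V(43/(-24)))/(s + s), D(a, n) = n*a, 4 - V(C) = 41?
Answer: -5176993815/1012 ≈ -5.1156e+6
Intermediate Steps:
V(C) = -37 (V(C) = 4 - 1*41 = 4 - 41 = -37)
D(a, n) = a*n
Q(s) = (-37 + s)/(2*s) (Q(s) = (s - 37)/(s + s) = (-37 + s)/((2*s)) = (-37 + s)*(1/(2*s)) = (-37 + s)/(2*s))
(-3004965 + Q(D(-22, -23))) - 2110642 = (-3004965 + (-37 - 22*(-23))/(2*((-22*(-23))))) - 2110642 = (-3004965 + (½)*(-37 + 506)/506) - 2110642 = (-3004965 + (½)*(1/506)*469) - 2110642 = (-3004965 + 469/1012) - 2110642 = -3041024111/1012 - 2110642 = -5176993815/1012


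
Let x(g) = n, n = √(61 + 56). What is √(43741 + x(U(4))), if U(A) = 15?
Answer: √(43741 + 3*√13) ≈ 209.17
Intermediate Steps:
n = 3*√13 (n = √117 = 3*√13 ≈ 10.817)
x(g) = 3*√13
√(43741 + x(U(4))) = √(43741 + 3*√13)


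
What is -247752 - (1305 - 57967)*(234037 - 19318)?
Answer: 12166160226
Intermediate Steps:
-247752 - (1305 - 57967)*(234037 - 19318) = -247752 - (-56662)*214719 = -247752 - 1*(-12166407978) = -247752 + 12166407978 = 12166160226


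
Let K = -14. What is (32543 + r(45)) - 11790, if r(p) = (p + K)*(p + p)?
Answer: 23543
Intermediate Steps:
r(p) = 2*p*(-14 + p) (r(p) = (p - 14)*(p + p) = (-14 + p)*(2*p) = 2*p*(-14 + p))
(32543 + r(45)) - 11790 = (32543 + 2*45*(-14 + 45)) - 11790 = (32543 + 2*45*31) - 11790 = (32543 + 2790) - 11790 = 35333 - 11790 = 23543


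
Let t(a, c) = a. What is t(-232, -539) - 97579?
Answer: -97811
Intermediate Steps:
t(-232, -539) - 97579 = -232 - 97579 = -97811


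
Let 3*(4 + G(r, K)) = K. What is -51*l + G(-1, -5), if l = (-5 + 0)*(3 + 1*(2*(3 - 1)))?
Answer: 5338/3 ≈ 1779.3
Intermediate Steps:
G(r, K) = -4 + K/3
l = -35 (l = -5*(3 + 1*(2*2)) = -5*(3 + 1*4) = -5*(3 + 4) = -5*7 = -35)
-51*l + G(-1, -5) = -51*(-35) + (-4 + (⅓)*(-5)) = 1785 + (-4 - 5/3) = 1785 - 17/3 = 5338/3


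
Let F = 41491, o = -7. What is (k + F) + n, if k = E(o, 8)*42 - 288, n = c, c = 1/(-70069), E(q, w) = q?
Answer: 2866452720/70069 ≈ 40909.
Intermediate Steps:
c = -1/70069 ≈ -1.4272e-5
n = -1/70069 ≈ -1.4272e-5
k = -582 (k = -7*42 - 288 = -294 - 288 = -582)
(k + F) + n = (-582 + 41491) - 1/70069 = 40909 - 1/70069 = 2866452720/70069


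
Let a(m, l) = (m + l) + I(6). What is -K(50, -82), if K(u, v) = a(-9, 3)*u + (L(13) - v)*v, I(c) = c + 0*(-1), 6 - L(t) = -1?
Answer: 7298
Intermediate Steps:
L(t) = 7 (L(t) = 6 - 1*(-1) = 6 + 1 = 7)
I(c) = c (I(c) = c + 0 = c)
a(m, l) = 6 + l + m (a(m, l) = (m + l) + 6 = (l + m) + 6 = 6 + l + m)
K(u, v) = v*(7 - v) (K(u, v) = (6 + 3 - 9)*u + (7 - v)*v = 0*u + v*(7 - v) = 0 + v*(7 - v) = v*(7 - v))
-K(50, -82) = -(-82)*(7 - 1*(-82)) = -(-82)*(7 + 82) = -(-82)*89 = -1*(-7298) = 7298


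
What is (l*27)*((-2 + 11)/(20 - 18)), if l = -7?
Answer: -1701/2 ≈ -850.50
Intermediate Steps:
(l*27)*((-2 + 11)/(20 - 18)) = (-7*27)*((-2 + 11)/(20 - 18)) = -1701/2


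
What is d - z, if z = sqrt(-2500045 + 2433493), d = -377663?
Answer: -377663 - 2*I*sqrt(16638) ≈ -3.7766e+5 - 257.98*I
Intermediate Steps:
z = 2*I*sqrt(16638) (z = sqrt(-66552) = 2*I*sqrt(16638) ≈ 257.98*I)
d - z = -377663 - 2*I*sqrt(16638)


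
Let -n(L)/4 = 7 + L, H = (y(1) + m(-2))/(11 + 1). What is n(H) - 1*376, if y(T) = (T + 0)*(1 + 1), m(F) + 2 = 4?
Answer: -1216/3 ≈ -405.33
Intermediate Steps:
m(F) = 2 (m(F) = -2 + 4 = 2)
y(T) = 2*T (y(T) = T*2 = 2*T)
H = ⅓ (H = (2*1 + 2)/(11 + 1) = (2 + 2)/12 = 4*(1/12) = ⅓ ≈ 0.33333)
n(L) = -28 - 4*L (n(L) = -4*(7 + L) = -28 - 4*L)
n(H) - 1*376 = (-28 - 4*⅓) - 1*376 = (-28 - 4/3) - 376 = -88/3 - 376 = -1216/3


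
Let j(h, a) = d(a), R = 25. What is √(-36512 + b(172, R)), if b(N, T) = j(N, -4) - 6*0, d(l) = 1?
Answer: I*√36511 ≈ 191.08*I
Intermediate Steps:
j(h, a) = 1
b(N, T) = 1 (b(N, T) = 1 - 6*0 = 1 + 0 = 1)
√(-36512 + b(172, R)) = √(-36512 + 1) = √(-36511) = I*√36511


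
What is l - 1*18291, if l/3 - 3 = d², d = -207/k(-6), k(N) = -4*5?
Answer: -7184253/400 ≈ -17961.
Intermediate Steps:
k(N) = -20
d = 207/20 (d = -207/(-20) = -207*(-1/20) = 207/20 ≈ 10.350)
l = 132147/400 (l = 9 + 3*(207/20)² = 9 + 3*(42849/400) = 9 + 128547/400 = 132147/400 ≈ 330.37)
l - 1*18291 = 132147/400 - 1*18291 = 132147/400 - 18291 = -7184253/400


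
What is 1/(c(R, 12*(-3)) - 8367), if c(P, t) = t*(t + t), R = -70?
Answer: -1/5775 ≈ -0.00017316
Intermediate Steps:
c(P, t) = 2*t² (c(P, t) = t*(2*t) = 2*t²)
1/(c(R, 12*(-3)) - 8367) = 1/(2*(12*(-3))² - 8367) = 1/(2*(-36)² - 8367) = 1/(2*1296 - 8367) = 1/(2592 - 8367) = 1/(-5775) = -1/5775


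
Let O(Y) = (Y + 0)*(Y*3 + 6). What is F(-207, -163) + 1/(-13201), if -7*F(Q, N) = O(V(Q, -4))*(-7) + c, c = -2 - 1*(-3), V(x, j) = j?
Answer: 2204560/92407 ≈ 23.857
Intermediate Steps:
O(Y) = Y*(6 + 3*Y) (O(Y) = Y*(3*Y + 6) = Y*(6 + 3*Y))
c = 1 (c = -2 + 3 = 1)
F(Q, N) = 167/7 (F(Q, N) = -((3*(-4)*(2 - 4))*(-7) + 1)/7 = -((3*(-4)*(-2))*(-7) + 1)/7 = -(24*(-7) + 1)/7 = -(-168 + 1)/7 = -⅐*(-167) = 167/7)
F(-207, -163) + 1/(-13201) = 167/7 + 1/(-13201) = 167/7 - 1/13201 = 2204560/92407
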